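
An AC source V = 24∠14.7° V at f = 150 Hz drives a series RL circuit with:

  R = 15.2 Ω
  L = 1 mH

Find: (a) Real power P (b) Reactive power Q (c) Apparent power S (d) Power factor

Step 1 — Angular frequency: ω = 2π·f = 2π·150 = 942.5 rad/s.
Step 2 — Component impedances:
  R: Z = R = 15.2 Ω
  L: Z = jωL = j·942.5·0.001 = 0 + j0.9425 Ω
Step 3 — Series combination: Z_total = R + L = 15.2 + j0.9425 Ω = 15.23∠3.5° Ω.
Step 4 — Source phasor: V = 24∠14.7° V = 23.21 + j6.09 V.
Step 5 — Current: I = V / Z = 1.546 + j0.3048 A = 1.576∠11.2° A.
Step 6 — Complex power: S = V·I* = 37.75 + j2.341 VA.
Step 7 — Real power: P = Re(S) = 37.75 W.
Step 8 — Reactive power: Q = Im(S) = 2.341 VAR.
Step 9 — Apparent power: |S| = 37.82 VA.
Step 10 — Power factor: PF = P/|S| = 0.9981 (lagging).

(a) P = 37.75 W  (b) Q = 2.341 VAR  (c) S = 37.82 VA  (d) PF = 0.9981 (lagging)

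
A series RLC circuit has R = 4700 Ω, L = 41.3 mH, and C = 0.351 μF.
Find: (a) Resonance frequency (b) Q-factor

Step 1 — Resonance condition Im(Z)=0 gives ω₀ = 1/√(LC).
Step 2 — ω₀ = 1/√(0.0413·3.51e-07) = 8306 rad/s.
Step 3 — f₀ = ω₀/(2π) = 1322 Hz.
Step 4 — Series Q: Q = ω₀L/R = 8306·0.0413/4700 = 0.07298.

(a) f₀ = 1322 Hz  (b) Q = 0.07298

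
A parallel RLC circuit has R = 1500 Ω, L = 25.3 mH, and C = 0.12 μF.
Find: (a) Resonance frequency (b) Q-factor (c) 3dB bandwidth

Step 1 — Resonance: ω₀ = 1/√(LC) = 1/√(0.0253·1.2e-07) = 1.815e+04 rad/s.
Step 2 — f₀ = ω₀/(2π) = 2888 Hz.
Step 3 — Parallel Q: Q = R/(ω₀L) = 1500/(1.815e+04·0.0253) = 3.267.
Step 4 — Bandwidth: Δω = ω₀/Q = 5556 rad/s; BW = Δω/(2π) = 884.2 Hz.

(a) f₀ = 2888 Hz  (b) Q = 3.267  (c) BW = 884.2 Hz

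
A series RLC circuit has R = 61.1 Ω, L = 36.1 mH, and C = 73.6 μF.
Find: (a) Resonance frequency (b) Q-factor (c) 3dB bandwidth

Step 1 — Resonance: ω₀ = 1/√(LC) = 1/√(0.0361·7.36e-05) = 613.5 rad/s.
Step 2 — f₀ = ω₀/(2π) = 97.64 Hz.
Step 3 — Series Q: Q = ω₀L/R = 613.5·0.0361/61.1 = 0.3625.
Step 4 — Bandwidth: Δω = ω₀/Q = 1693 rad/s; BW = Δω/(2π) = 269.4 Hz.

(a) f₀ = 97.64 Hz  (b) Q = 0.3625  (c) BW = 269.4 Hz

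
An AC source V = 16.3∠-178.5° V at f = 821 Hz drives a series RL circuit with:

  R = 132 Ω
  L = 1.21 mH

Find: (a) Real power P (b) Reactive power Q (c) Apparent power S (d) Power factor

Step 1 — Angular frequency: ω = 2π·f = 2π·821 = 5158 rad/s.
Step 2 — Component impedances:
  R: Z = R = 132 Ω
  L: Z = jωL = j·5158·0.00121 = 0 + j6.242 Ω
Step 3 — Series combination: Z_total = R + L = 132 + j6.242 Ω = 132.1∠2.7° Ω.
Step 4 — Source phasor: V = 16.3∠-178.5° V = -16.29 - j0.4267 V.
Step 5 — Current: I = V / Z = -0.1233 + j0.002599 A = 0.1233∠178.8° A.
Step 6 — Complex power: S = V·I* = 2.008 + j0.09497 VA.
Step 7 — Real power: P = Re(S) = 2.008 W.
Step 8 — Reactive power: Q = Im(S) = 0.09497 VAR.
Step 9 — Apparent power: |S| = 2.011 VA.
Step 10 — Power factor: PF = P/|S| = 0.9989 (lagging).

(a) P = 2.008 W  (b) Q = 0.09497 VAR  (c) S = 2.011 VA  (d) PF = 0.9989 (lagging)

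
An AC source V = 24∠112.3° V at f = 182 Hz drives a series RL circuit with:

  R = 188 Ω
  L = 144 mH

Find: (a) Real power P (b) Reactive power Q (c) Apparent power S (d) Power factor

Step 1 — Angular frequency: ω = 2π·f = 2π·182 = 1144 rad/s.
Step 2 — Component impedances:
  R: Z = R = 188 Ω
  L: Z = jωL = j·1144·0.144 = 0 + j164.7 Ω
Step 3 — Series combination: Z_total = R + L = 188 + j164.7 Ω = 249.9∠41.2° Ω.
Step 4 — Source phasor: V = 24∠112.3° V = -9.107 + j22.21 V.
Step 5 — Current: I = V / Z = 0.03113 + j0.09084 A = 0.09603∠71.1° A.
Step 6 — Complex power: S = V·I* = 1.734 + j1.519 VA.
Step 7 — Real power: P = Re(S) = 1.734 W.
Step 8 — Reactive power: Q = Im(S) = 1.519 VAR.
Step 9 — Apparent power: |S| = 2.305 VA.
Step 10 — Power factor: PF = P/|S| = 0.7522 (lagging).

(a) P = 1.734 W  (b) Q = 1.519 VAR  (c) S = 2.305 VA  (d) PF = 0.7522 (lagging)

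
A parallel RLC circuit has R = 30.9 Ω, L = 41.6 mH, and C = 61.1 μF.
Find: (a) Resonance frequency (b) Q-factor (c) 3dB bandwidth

Step 1 — Resonance: ω₀ = 1/√(LC) = 1/√(0.0416·6.11e-05) = 627.2 rad/s.
Step 2 — f₀ = ω₀/(2π) = 99.83 Hz.
Step 3 — Parallel Q: Q = R/(ω₀L) = 30.9/(627.2·0.0416) = 1.184.
Step 4 — Bandwidth: Δω = ω₀/Q = 529.7 rad/s; BW = Δω/(2π) = 84.3 Hz.

(a) f₀ = 99.83 Hz  (b) Q = 1.184  (c) BW = 84.3 Hz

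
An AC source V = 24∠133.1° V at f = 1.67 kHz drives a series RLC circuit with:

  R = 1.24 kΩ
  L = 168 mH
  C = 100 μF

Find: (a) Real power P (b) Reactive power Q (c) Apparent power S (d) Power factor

Step 1 — Angular frequency: ω = 2π·f = 2π·1670 = 1.049e+04 rad/s.
Step 2 — Component impedances:
  R: Z = R = 1240 Ω
  L: Z = jωL = j·1.049e+04·0.168 = 0 + j1763 Ω
  C: Z = 1/(jωC) = -j/(ω·C) = 0 - j0.953 Ω
Step 3 — Series combination: Z_total = R + L + C = 1240 + j1762 Ω = 2154∠54.9° Ω.
Step 4 — Source phasor: V = 24∠133.1° V = -16.4 + j17.52 V.
Step 5 — Current: I = V / Z = 0.002271 + j0.01091 A = 0.01114∠78.2° A.
Step 6 — Complex power: S = V·I* = 0.1539 + j0.2186 VA.
Step 7 — Real power: P = Re(S) = 0.1539 W.
Step 8 — Reactive power: Q = Im(S) = 0.2186 VAR.
Step 9 — Apparent power: |S| = 0.2674 VA.
Step 10 — Power factor: PF = P/|S| = 0.5755 (lagging).

(a) P = 0.1539 W  (b) Q = 0.2186 VAR  (c) S = 0.2674 VA  (d) PF = 0.5755 (lagging)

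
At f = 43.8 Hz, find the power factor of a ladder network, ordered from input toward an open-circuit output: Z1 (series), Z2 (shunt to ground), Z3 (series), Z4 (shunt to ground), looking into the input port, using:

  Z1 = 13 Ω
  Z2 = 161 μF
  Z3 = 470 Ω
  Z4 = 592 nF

Step 1 — Angular frequency: ω = 2π·f = 2π·43.8 = 275.2 rad/s.
Step 2 — Component impedances:
  Z1: Z = R = 13 Ω
  Z2: Z = 1/(jωC) = -j/(ω·C) = 0 - j22.57 Ω
  Z3: Z = R = 470 Ω
  Z4: Z = 1/(jωC) = -j/(ω·C) = 0 - j6138 Ω
Step 3 — Ladder network (open output): work backward from the far end, alternating series and parallel combinations. Z_in = 13.01 - j22.49 Ω = 25.98∠-60.0° Ω.
Step 4 — Power factor: PF = cos(φ) = Re(Z)/|Z| = 13.006/25.978 = 0.5007.
Step 5 — Type: Im(Z) = -22.49 ⇒ leading (phase φ = -60.0°).

PF = 0.5007 (leading, φ = -60.0°)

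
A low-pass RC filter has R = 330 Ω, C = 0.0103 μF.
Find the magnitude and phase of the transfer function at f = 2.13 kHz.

Step 1 — Angular frequency: ω = 2π·2130 = 1.338e+04 rad/s.
Step 2 — Transfer function: H(jω) = 1/(1 + jωRC).
Step 3 — Denominator: 1 + jωRC = 1 + j·1.338e+04·330·1.03e-08 = 1 + j0.04549.
Step 4 — H = 0.9979 - j0.0454.
Step 5 — Magnitude: |H| = 0.999 (-0.0 dB); phase: φ = -2.6°.

|H| = 0.999 (-0.0 dB), φ = -2.6°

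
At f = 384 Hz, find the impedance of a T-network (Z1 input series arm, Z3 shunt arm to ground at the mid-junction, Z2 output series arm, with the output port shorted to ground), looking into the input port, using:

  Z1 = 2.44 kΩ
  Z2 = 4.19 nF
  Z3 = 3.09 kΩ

Step 1 — Angular frequency: ω = 2π·f = 2π·384 = 2413 rad/s.
Step 2 — Component impedances:
  Z1: Z = R = 2440 Ω
  Z2: Z = 1/(jωC) = -j/(ω·C) = 0 - j9.892e+04 Ω
  Z3: Z = R = 3090 Ω
Step 3 — With the output port shorted to ground, the output series arm Z2 runs from the junction to ground; the shunt arm Z3 also runs from the junction to ground. They appear in parallel: Z3 || Z2 = 3087 - j96.43 Ω.
Step 4 — Series with input arm Z1: Z_in = Z1 + (Z3 || Z2) = 5527 - j96.43 Ω = 5528∠-1.0° Ω.

Z = 5527 - j96.43 Ω = 5528∠-1.0° Ω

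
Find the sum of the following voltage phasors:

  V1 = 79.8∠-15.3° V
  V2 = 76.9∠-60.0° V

Step 1 — Convert each phasor to rectangular form:
  V1 = 79.8·(cos(-15.3°) + j·sin(-15.3°)) = 76.97 - j21.06 V
  V2 = 76.9·(cos(-60.0°) + j·sin(-60.0°)) = 38.45 - j66.6 V
Step 2 — Sum components: V_total = 115.4 - j87.65 V.
Step 3 — Convert to polar: |V_total| = 144.9 V, ∠V_total = -37.2°.

V_total = 144.9∠-37.2° V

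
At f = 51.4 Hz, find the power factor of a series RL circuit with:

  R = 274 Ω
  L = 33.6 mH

Step 1 — Angular frequency: ω = 2π·f = 2π·51.4 = 323 rad/s.
Step 2 — Component impedances:
  R: Z = R = 274 Ω
  L: Z = jωL = j·323·0.0336 = 0 + j10.85 Ω
Step 3 — Series combination: Z_total = R + L = 274 + j10.85 Ω = 274.2∠2.3° Ω.
Step 4 — Power factor: PF = cos(φ) = Re(Z)/|Z| = 274/274.21 = 0.9992.
Step 5 — Type: Im(Z) = 10.85 ⇒ lagging (phase φ = 2.3°).

PF = 0.9992 (lagging, φ = 2.3°)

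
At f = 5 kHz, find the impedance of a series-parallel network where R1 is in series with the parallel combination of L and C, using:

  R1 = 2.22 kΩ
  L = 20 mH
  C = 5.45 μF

Step 1 — Angular frequency: ω = 2π·f = 2π·5000 = 3.142e+04 rad/s.
Step 2 — Component impedances:
  R1: Z = R = 2220 Ω
  L: Z = jωL = j·3.142e+04·0.02 = 0 + j628.3 Ω
  C: Z = 1/(jωC) = -j/(ω·C) = 0 - j5.841 Ω
Step 3 — Parallel branch: L || C = 1/(1/L + 1/C) = 0 - j5.895 Ω.
Step 4 — Series with R1: Z_total = R1 + (L || C) = 2220 - j5.895 Ω = 2220∠-0.2° Ω.

Z = 2220 - j5.895 Ω = 2220∠-0.2° Ω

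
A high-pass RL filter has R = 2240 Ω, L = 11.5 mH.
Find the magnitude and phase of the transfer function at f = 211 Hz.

Step 1 — Angular frequency: ω = 2π·211 = 1326 rad/s.
Step 2 — Transfer function: H(jω) = jωL/(R + jωL).
Step 3 — Numerator jωL = j·15.25; denominator R + jωL = 2240 + j15.25.
Step 4 — H = 4.632e-05 + j0.006806.
Step 5 — Magnitude: |H| = 0.006806 (-43.3 dB); phase: φ = 89.6°.

|H| = 0.006806 (-43.3 dB), φ = 89.6°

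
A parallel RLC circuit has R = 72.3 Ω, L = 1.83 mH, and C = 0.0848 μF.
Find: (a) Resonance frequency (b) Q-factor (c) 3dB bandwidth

Step 1 — Resonance: ω₀ = 1/√(LC) = 1/√(0.00183·8.48e-08) = 8.027e+04 rad/s.
Step 2 — f₀ = ω₀/(2π) = 1.278e+04 Hz.
Step 3 — Parallel Q: Q = R/(ω₀L) = 72.3/(8.027e+04·0.00183) = 0.4922.
Step 4 — Bandwidth: Δω = ω₀/Q = 1.631e+05 rad/s; BW = Δω/(2π) = 2.596e+04 Hz.

(a) f₀ = 1.278e+04 Hz  (b) Q = 0.4922  (c) BW = 2.596e+04 Hz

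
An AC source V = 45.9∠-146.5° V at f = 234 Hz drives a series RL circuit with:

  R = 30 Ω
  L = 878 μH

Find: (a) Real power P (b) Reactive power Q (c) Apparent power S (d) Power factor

Step 1 — Angular frequency: ω = 2π·f = 2π·234 = 1470 rad/s.
Step 2 — Component impedances:
  R: Z = R = 30 Ω
  L: Z = jωL = j·1470·0.000878 = 0 + j1.291 Ω
Step 3 — Series combination: Z_total = R + L = 30 + j1.291 Ω = 30.03∠2.5° Ω.
Step 4 — Source phasor: V = 45.9∠-146.5° V = -38.28 - j25.33 V.
Step 5 — Current: I = V / Z = -1.31 - j0.7881 A = 1.529∠-149.0° A.
Step 6 — Complex power: S = V·I* = 70.1 + j3.016 VA.
Step 7 — Real power: P = Re(S) = 70.1 W.
Step 8 — Reactive power: Q = Im(S) = 3.016 VAR.
Step 9 — Apparent power: |S| = 70.16 VA.
Step 10 — Power factor: PF = P/|S| = 0.9991 (lagging).

(a) P = 70.1 W  (b) Q = 3.016 VAR  (c) S = 70.16 VA  (d) PF = 0.9991 (lagging)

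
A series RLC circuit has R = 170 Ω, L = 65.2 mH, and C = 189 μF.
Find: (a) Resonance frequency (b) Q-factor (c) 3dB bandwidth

Step 1 — Resonance condition Im(Z)=0 gives ω₀ = 1/√(LC).
Step 2 — ω₀ = 1/√(0.0652·0.000189) = 284.9 rad/s.
Step 3 — f₀ = ω₀/(2π) = 45.34 Hz.
Step 4 — Series Q: Q = ω₀L/R = 284.9·0.0652/170 = 0.1093.
Step 5 — 3dB bandwidth: Δω = ω₀/Q = 2607 rad/s; BW = Δω/(2π) = 415 Hz.

(a) f₀ = 45.34 Hz  (b) Q = 0.1093  (c) BW = 415 Hz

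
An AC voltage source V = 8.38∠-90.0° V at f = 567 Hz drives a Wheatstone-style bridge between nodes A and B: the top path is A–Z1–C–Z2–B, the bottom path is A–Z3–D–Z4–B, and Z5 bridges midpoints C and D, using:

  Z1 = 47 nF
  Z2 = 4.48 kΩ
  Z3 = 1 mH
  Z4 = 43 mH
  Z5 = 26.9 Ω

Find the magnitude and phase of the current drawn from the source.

Step 1 — Angular frequency: ω = 2π·f = 2π·567 = 3563 rad/s.
Step 2 — Component impedances:
  Z1: Z = 1/(jωC) = -j/(ω·C) = 0 - j5972 Ω
  Z2: Z = R = 4480 Ω
  Z3: Z = jωL = j·3563·0.001 = 0 + j3.563 Ω
  Z4: Z = jωL = j·3563·0.043 = 0 + j153.2 Ω
  Z5: Z = R = 26.9 Ω
Step 3 — Bridge requires nodal analysis (the Z5 bridge couples midpoints C and D, so the two paths cannot be reduced to a simple series/parallel combination). Setting node B to ground and injecting 1 A at node A, the 3-node admittance system at A, C, D solves to V_A = Z_AB = 5.201 + j156.6 Ω = 156.7∠88.1° Ω.
Step 4 — Source phasor: V = 8.38∠-90.0° V = 0 - j8.38 V.
Step 5 — Ohm's law: I = V / Z_total = (0 - j8.38) / (5.201 + j156.6) = -0.05346 - j0.001776 A.
Step 6 — Convert to polar: |I| = 0.05349 A, ∠I = -178.1°.

I = 0.05349∠-178.1° A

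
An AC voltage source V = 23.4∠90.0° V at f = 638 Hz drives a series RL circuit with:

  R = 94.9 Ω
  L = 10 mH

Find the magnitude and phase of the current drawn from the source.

Step 1 — Angular frequency: ω = 2π·f = 2π·638 = 4009 rad/s.
Step 2 — Component impedances:
  R: Z = R = 94.9 Ω
  L: Z = jωL = j·4009·0.01 = 0 + j40.09 Ω
Step 3 — Series combination: Z_total = R + L = 94.9 + j40.09 Ω = 103∠22.9° Ω.
Step 4 — Source phasor: V = 23.4∠90.0° V = 0 + j23.4 V.
Step 5 — Ohm's law: I = V / Z_total = (0 + j23.4) / (94.9 + j40.09) = 0.08839 + j0.2092 A.
Step 6 — Convert to polar: |I| = 0.2271 A, ∠I = 67.1°.

I = 0.2271∠67.1° A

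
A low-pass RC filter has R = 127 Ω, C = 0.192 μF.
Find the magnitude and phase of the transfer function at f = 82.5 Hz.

Step 1 — Angular frequency: ω = 2π·82.5 = 518.4 rad/s.
Step 2 — Transfer function: H(jω) = 1/(1 + jωRC).
Step 3 — Denominator: 1 + jωRC = 1 + j·518.4·127·1.92e-07 = 1 + j0.01264.
Step 4 — H = 0.9998 - j0.01264.
Step 5 — Magnitude: |H| = 0.9999 (-0.0 dB); phase: φ = -0.7°.

|H| = 0.9999 (-0.0 dB), φ = -0.7°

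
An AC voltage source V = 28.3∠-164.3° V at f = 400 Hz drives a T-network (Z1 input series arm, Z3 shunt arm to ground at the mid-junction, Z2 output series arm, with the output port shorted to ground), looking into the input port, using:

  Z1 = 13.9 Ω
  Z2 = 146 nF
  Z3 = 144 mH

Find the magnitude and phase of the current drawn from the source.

Step 1 — Angular frequency: ω = 2π·f = 2π·400 = 2513 rad/s.
Step 2 — Component impedances:
  Z1: Z = R = 13.9 Ω
  Z2: Z = 1/(jωC) = -j/(ω·C) = 0 - j2725 Ω
  Z3: Z = jωL = j·2513·0.144 = 0 + j361.9 Ω
Step 3 — With the output port shorted to ground, the output series arm Z2 runs from the junction to ground; the shunt arm Z3 also runs from the junction to ground. They appear in parallel: Z3 || Z2 = 0 + j417.3 Ω.
Step 4 — Series with input arm Z1: Z_in = Z1 + (Z3 || Z2) = 13.9 + j417.3 Ω = 417.6∠88.1° Ω.
Step 5 — Source phasor: V = 28.3∠-164.3° V = -27.24 - j7.658 V.
Step 6 — Ohm's law: I = V / Z_total = (-27.24 - j7.658) / (13.9 + j417.3) = -0.0205 + j0.0646 A.
Step 7 — Convert to polar: |I| = 0.06777 A, ∠I = 107.6°.

I = 0.06777∠107.6° A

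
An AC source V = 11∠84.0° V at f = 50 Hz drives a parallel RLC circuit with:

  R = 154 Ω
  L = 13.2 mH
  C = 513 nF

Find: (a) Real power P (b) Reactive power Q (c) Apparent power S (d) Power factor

Step 1 — Angular frequency: ω = 2π·f = 2π·50 = 314.2 rad/s.
Step 2 — Component impedances:
  R: Z = R = 154 Ω
  L: Z = jωL = j·314.2·0.0132 = 0 + j4.147 Ω
  C: Z = 1/(jωC) = -j/(ω·C) = 0 - j6205 Ω
Step 3 — Parallel combination: 1/Z_total = 1/R + 1/L + 1/C; Z_total = 0.1117 + j4.147 Ω = 4.148∠88.5° Ω.
Step 4 — Source phasor: V = 11∠84.0° V = 1.15 + j10.94 V.
Step 5 — Current: I = V / Z = 2.644 - j0.206 A = 2.652∠-4.5° A.
Step 6 — Complex power: S = V·I* = 0.7857 + j29.16 VA.
Step 7 — Real power: P = Re(S) = 0.7857 W.
Step 8 — Reactive power: Q = Im(S) = 29.16 VAR.
Step 9 — Apparent power: |S| = 29.17 VA.
Step 10 — Power factor: PF = P/|S| = 0.02694 (lagging).

(a) P = 0.7857 W  (b) Q = 29.16 VAR  (c) S = 29.17 VA  (d) PF = 0.02694 (lagging)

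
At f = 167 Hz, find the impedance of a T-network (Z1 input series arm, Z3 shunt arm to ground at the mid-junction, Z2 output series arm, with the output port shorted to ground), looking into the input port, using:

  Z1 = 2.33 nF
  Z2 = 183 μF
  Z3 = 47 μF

Step 1 — Angular frequency: ω = 2π·f = 2π·167 = 1049 rad/s.
Step 2 — Component impedances:
  Z1: Z = 1/(jωC) = -j/(ω·C) = 0 - j4.09e+05 Ω
  Z2: Z = 1/(jωC) = -j/(ω·C) = 0 - j5.208 Ω
  Z3: Z = 1/(jωC) = -j/(ω·C) = 0 - j20.28 Ω
Step 3 — With the output port shorted to ground, the output series arm Z2 runs from the junction to ground; the shunt arm Z3 also runs from the junction to ground. They appear in parallel: Z3 || Z2 = 0 - j4.144 Ω.
Step 4 — Series with input arm Z1: Z_in = Z1 + (Z3 || Z2) = 0 - j4.09e+05 Ω = 4.09e+05∠-90.0° Ω.

Z = 0 - j4.09e+05 Ω = 4.09e+05∠-90.0° Ω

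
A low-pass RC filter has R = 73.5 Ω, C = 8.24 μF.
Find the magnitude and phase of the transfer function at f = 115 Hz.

Step 1 — Angular frequency: ω = 2π·115 = 722.6 rad/s.
Step 2 — Transfer function: H(jω) = 1/(1 + jωRC).
Step 3 — Denominator: 1 + jωRC = 1 + j·722.6·73.5·8.24e-06 = 1 + j0.4376.
Step 4 — H = 0.8393 - j0.3673.
Step 5 — Magnitude: |H| = 0.9161 (-0.8 dB); phase: φ = -23.6°.

|H| = 0.9161 (-0.8 dB), φ = -23.6°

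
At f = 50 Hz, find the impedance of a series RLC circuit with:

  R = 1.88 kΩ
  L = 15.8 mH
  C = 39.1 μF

Step 1 — Angular frequency: ω = 2π·f = 2π·50 = 314.2 rad/s.
Step 2 — Component impedances:
  R: Z = R = 1880 Ω
  L: Z = jωL = j·314.2·0.0158 = 0 + j4.964 Ω
  C: Z = 1/(jωC) = -j/(ω·C) = 0 - j81.41 Ω
Step 3 — Series combination: Z_total = R + L + C = 1880 - j76.45 Ω = 1882∠-2.3° Ω.

Z = 1880 - j76.45 Ω = 1882∠-2.3° Ω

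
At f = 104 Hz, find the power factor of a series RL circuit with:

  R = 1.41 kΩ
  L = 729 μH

Step 1 — Angular frequency: ω = 2π·f = 2π·104 = 653.5 rad/s.
Step 2 — Component impedances:
  R: Z = R = 1410 Ω
  L: Z = jωL = j·653.5·0.000729 = 0 + j0.4764 Ω
Step 3 — Series combination: Z_total = R + L = 1410 + j0.4764 Ω = 1410∠0.0° Ω.
Step 4 — Power factor: PF = cos(φ) = Re(Z)/|Z| = 1410/1410 = 1.
Step 5 — Type: Im(Z) = 0.4764 ⇒ lagging (phase φ = 0.0°).

PF = 1 (lagging, φ = 0.0°)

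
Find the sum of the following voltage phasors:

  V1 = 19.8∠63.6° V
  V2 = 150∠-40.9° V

Step 1 — Convert each phasor to rectangular form:
  V1 = 19.8·(cos(63.6°) + j·sin(63.6°)) = 8.804 + j17.74 V
  V2 = 150·(cos(-40.9°) + j·sin(-40.9°)) = 113.4 - j98.21 V
Step 2 — Sum components: V_total = 122.2 - j80.48 V.
Step 3 — Convert to polar: |V_total| = 146.3 V, ∠V_total = -33.4°.

V_total = 146.3∠-33.4° V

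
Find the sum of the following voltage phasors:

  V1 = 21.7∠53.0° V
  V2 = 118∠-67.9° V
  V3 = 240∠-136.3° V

Step 1 — Convert each phasor to rectangular form:
  V1 = 21.7·(cos(53.0°) + j·sin(53.0°)) = 13.06 + j17.33 V
  V2 = 118·(cos(-67.9°) + j·sin(-67.9°)) = 44.39 - j109.3 V
  V3 = 240·(cos(-136.3°) + j·sin(-136.3°)) = -173.5 - j165.8 V
Step 2 — Sum components: V_total = -116.1 - j257.8 V.
Step 3 — Convert to polar: |V_total| = 282.7 V, ∠V_total = -114.2°.

V_total = 282.7∠-114.2° V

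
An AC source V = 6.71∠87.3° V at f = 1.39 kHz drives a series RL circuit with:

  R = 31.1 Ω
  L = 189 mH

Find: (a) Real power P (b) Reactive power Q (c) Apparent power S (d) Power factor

Step 1 — Angular frequency: ω = 2π·f = 2π·1390 = 8734 rad/s.
Step 2 — Component impedances:
  R: Z = R = 31.1 Ω
  L: Z = jωL = j·8734·0.189 = 0 + j1651 Ω
Step 3 — Series combination: Z_total = R + L = 31.1 + j1651 Ω = 1651∠88.9° Ω.
Step 4 — Source phasor: V = 6.71∠87.3° V = 0.3161 + j6.703 V.
Step 5 — Current: I = V / Z = 0.004063 - j0.0001149 A = 0.004064∠-1.6° A.
Step 6 — Complex power: S = V·I* = 0.0005137 + j0.02727 VA.
Step 7 — Real power: P = Re(S) = 0.0005137 W.
Step 8 — Reactive power: Q = Im(S) = 0.02727 VAR.
Step 9 — Apparent power: |S| = 0.02727 VA.
Step 10 — Power factor: PF = P/|S| = 0.01884 (lagging).

(a) P = 0.0005137 W  (b) Q = 0.02727 VAR  (c) S = 0.02727 VA  (d) PF = 0.01884 (lagging)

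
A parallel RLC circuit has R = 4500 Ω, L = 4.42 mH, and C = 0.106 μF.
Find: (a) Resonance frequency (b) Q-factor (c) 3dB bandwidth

Step 1 — Resonance: ω₀ = 1/√(LC) = 1/√(0.00442·1.06e-07) = 4.62e+04 rad/s.
Step 2 — f₀ = ω₀/(2π) = 7353 Hz.
Step 3 — Parallel Q: Q = R/(ω₀L) = 4500/(4.62e+04·0.00442) = 22.04.
Step 4 — Bandwidth: Δω = ω₀/Q = 2096 rad/s; BW = Δω/(2π) = 333.7 Hz.

(a) f₀ = 7353 Hz  (b) Q = 22.04  (c) BW = 333.7 Hz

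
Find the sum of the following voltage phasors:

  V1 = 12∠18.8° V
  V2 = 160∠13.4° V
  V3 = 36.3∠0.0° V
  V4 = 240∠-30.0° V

Step 1 — Convert each phasor to rectangular form:
  V1 = 12·(cos(18.8°) + j·sin(18.8°)) = 11.36 + j3.867 V
  V2 = 160·(cos(13.4°) + j·sin(13.4°)) = 155.6 + j37.08 V
  V3 = 36.3·(cos(0.0°) + j·sin(0.0°)) = 36.3 V
  V4 = 240·(cos(-30.0°) + j·sin(-30.0°)) = 207.8 - j120 V
Step 2 — Sum components: V_total = 411.2 - j79.05 V.
Step 3 — Convert to polar: |V_total| = 418.7 V, ∠V_total = -10.9°.

V_total = 418.7∠-10.9° V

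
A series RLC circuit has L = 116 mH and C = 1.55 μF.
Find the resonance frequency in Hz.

Step 1 — Resonance condition Im(Z)=0 gives ω₀ = 1/√(LC).
Step 2 — ω₀ = 1/√(0.116·1.55e-06) = 2358 rad/s.
Step 3 — f₀ = ω₀/(2π) = 375.3 Hz.

f₀ = 375.3 Hz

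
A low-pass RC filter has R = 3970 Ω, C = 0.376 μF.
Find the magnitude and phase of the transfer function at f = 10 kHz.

Step 1 — Angular frequency: ω = 2π·1e+04 = 6.283e+04 rad/s.
Step 2 — Transfer function: H(jω) = 1/(1 + jωRC).
Step 3 — Denominator: 1 + jωRC = 1 + j·6.283e+04·3970·3.76e-07 = 1 + j93.79.
Step 4 — H = 0.0001137 - j0.01066.
Step 5 — Magnitude: |H| = 0.01066 (-39.4 dB); phase: φ = -89.4°.

|H| = 0.01066 (-39.4 dB), φ = -89.4°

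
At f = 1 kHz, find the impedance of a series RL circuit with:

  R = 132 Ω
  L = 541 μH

Step 1 — Angular frequency: ω = 2π·f = 2π·1000 = 6283 rad/s.
Step 2 — Component impedances:
  R: Z = R = 132 Ω
  L: Z = jωL = j·6283·0.000541 = 0 + j3.399 Ω
Step 3 — Series combination: Z_total = R + L = 132 + j3.399 Ω = 132∠1.5° Ω.

Z = 132 + j3.399 Ω = 132∠1.5° Ω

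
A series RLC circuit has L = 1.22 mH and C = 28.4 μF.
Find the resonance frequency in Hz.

Step 1 — Resonance condition Im(Z)=0 gives ω₀ = 1/√(LC).
Step 2 — ω₀ = 1/√(0.00122·2.84e-05) = 5372 rad/s.
Step 3 — f₀ = ω₀/(2π) = 855 Hz.

f₀ = 855 Hz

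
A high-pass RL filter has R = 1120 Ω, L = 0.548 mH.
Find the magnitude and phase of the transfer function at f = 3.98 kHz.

Step 1 — Angular frequency: ω = 2π·3980 = 2.501e+04 rad/s.
Step 2 — Transfer function: H(jω) = jωL/(R + jωL).
Step 3 — Numerator jωL = j·13.7; denominator R + jωL = 1120 + j13.7.
Step 4 — H = 0.0001497 + j0.01223.
Step 5 — Magnitude: |H| = 0.01223 (-38.2 dB); phase: φ = 89.3°.

|H| = 0.01223 (-38.2 dB), φ = 89.3°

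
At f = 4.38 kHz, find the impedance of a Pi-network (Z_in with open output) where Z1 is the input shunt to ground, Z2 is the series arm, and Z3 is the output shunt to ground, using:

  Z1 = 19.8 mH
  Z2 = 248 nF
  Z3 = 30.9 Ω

Step 1 — Angular frequency: ω = 2π·f = 2π·4380 = 2.752e+04 rad/s.
Step 2 — Component impedances:
  Z1: Z = jωL = j·2.752e+04·0.0198 = 0 + j544.9 Ω
  Z2: Z = 1/(jωC) = -j/(ω·C) = 0 - j146.5 Ω
  Z3: Z = R = 30.9 Ω
Step 3 — With open output, the series arm Z2 and the output shunt Z3 appear in series to ground: Z2 + Z3 = 30.9 - j146.5 Ω.
Step 4 — Parallel with input shunt Z1: Z_in = Z1 || (Z2 + Z3) = 57.46 - j195.9 Ω = 204.2∠-73.7° Ω.

Z = 57.46 - j195.9 Ω = 204.2∠-73.7° Ω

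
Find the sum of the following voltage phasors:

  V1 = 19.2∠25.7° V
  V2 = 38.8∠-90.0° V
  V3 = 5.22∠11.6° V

Step 1 — Convert each phasor to rectangular form:
  V1 = 19.2·(cos(25.7°) + j·sin(25.7°)) = 17.3 + j8.326 V
  V2 = 38.8·(cos(-90.0°) + j·sin(-90.0°)) = 0 - j38.8 V
  V3 = 5.22·(cos(11.6°) + j·sin(11.6°)) = 5.113 + j1.05 V
Step 2 — Sum components: V_total = 22.41 - j29.42 V.
Step 3 — Convert to polar: |V_total| = 36.99 V, ∠V_total = -52.7°.

V_total = 36.99∠-52.7° V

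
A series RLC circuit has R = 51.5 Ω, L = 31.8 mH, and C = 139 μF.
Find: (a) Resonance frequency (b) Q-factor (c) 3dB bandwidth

Step 1 — Resonance: ω₀ = 1/√(LC) = 1/√(0.0318·0.000139) = 475.6 rad/s.
Step 2 — f₀ = ω₀/(2π) = 75.7 Hz.
Step 3 — Series Q: Q = ω₀L/R = 475.6·0.0318/51.5 = 0.2937.
Step 4 — Bandwidth: Δω = ω₀/Q = 1619 rad/s; BW = Δω/(2π) = 257.8 Hz.

(a) f₀ = 75.7 Hz  (b) Q = 0.2937  (c) BW = 257.8 Hz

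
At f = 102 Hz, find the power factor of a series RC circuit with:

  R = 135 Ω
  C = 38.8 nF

Step 1 — Angular frequency: ω = 2π·f = 2π·102 = 640.9 rad/s.
Step 2 — Component impedances:
  R: Z = R = 135 Ω
  C: Z = 1/(jωC) = -j/(ω·C) = 0 - j4.022e+04 Ω
Step 3 — Series combination: Z_total = R + C = 135 - j4.022e+04 Ω = 4.022e+04∠-89.8° Ω.
Step 4 — Power factor: PF = cos(φ) = Re(Z)/|Z| = 135/4.022e+04 = 0.003357.
Step 5 — Type: Im(Z) = -4.022e+04 ⇒ leading (phase φ = -89.8°).

PF = 0.003357 (leading, φ = -89.8°)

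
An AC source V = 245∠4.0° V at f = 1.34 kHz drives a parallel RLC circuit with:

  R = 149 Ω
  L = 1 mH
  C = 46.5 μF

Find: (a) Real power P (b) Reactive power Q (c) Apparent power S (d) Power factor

Step 1 — Angular frequency: ω = 2π·f = 2π·1340 = 8419 rad/s.
Step 2 — Component impedances:
  R: Z = R = 149 Ω
  L: Z = jωL = j·8419·0.001 = 0 + j8.419 Ω
  C: Z = 1/(jωC) = -j/(ω·C) = 0 - j2.554 Ω
Step 3 — Parallel combination: 1/Z_total = 1/R + 1/L + 1/C; Z_total = 0.09017 - j3.664 Ω = 3.665∠-88.6° Ω.
Step 4 — Source phasor: V = 245∠4.0° V = 244.4 + j17.09 V.
Step 5 — Current: I = V / Z = -3.021 + j66.77 A = 66.84∠92.6° A.
Step 6 — Complex power: S = V·I* = 402.9 - j1.637e+04 VA.
Step 7 — Real power: P = Re(S) = 402.9 W.
Step 8 — Reactive power: Q = Im(S) = -1.637e+04 VAR.
Step 9 — Apparent power: |S| = 1.638e+04 VA.
Step 10 — Power factor: PF = P/|S| = 0.0246 (leading).

(a) P = 402.9 W  (b) Q = -1.637e+04 VAR  (c) S = 1.638e+04 VA  (d) PF = 0.0246 (leading)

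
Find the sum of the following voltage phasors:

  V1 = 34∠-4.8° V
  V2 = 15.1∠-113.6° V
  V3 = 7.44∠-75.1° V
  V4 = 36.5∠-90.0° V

Step 1 — Convert each phasor to rectangular form:
  V1 = 34·(cos(-4.8°) + j·sin(-4.8°)) = 33.88 - j2.845 V
  V2 = 15.1·(cos(-113.6°) + j·sin(-113.6°)) = -6.045 - j13.84 V
  V3 = 7.44·(cos(-75.1°) + j·sin(-75.1°)) = 1.913 - j7.19 V
  V4 = 36.5·(cos(-90.0°) + j·sin(-90.0°)) = 0 - j36.5 V
Step 2 — Sum components: V_total = 29.75 - j60.37 V.
Step 3 — Convert to polar: |V_total| = 67.3 V, ∠V_total = -63.8°.

V_total = 67.3∠-63.8° V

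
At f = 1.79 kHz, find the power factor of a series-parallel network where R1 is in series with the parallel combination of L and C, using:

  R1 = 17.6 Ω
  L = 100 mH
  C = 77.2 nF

Step 1 — Angular frequency: ω = 2π·f = 2π·1790 = 1.125e+04 rad/s.
Step 2 — Component impedances:
  R1: Z = R = 17.6 Ω
  L: Z = jωL = j·1.125e+04·0.1 = 0 + j1125 Ω
  C: Z = 1/(jωC) = -j/(ω·C) = 0 - j1152 Ω
Step 3 — Parallel branch: L || C = 1/(1/L + 1/C) = 0 + j4.791e+04 Ω.
Step 4 — Series with R1: Z_total = R1 + (L || C) = 17.6 + j4.791e+04 Ω = 4.791e+04∠90.0° Ω.
Step 5 — Power factor: PF = cos(φ) = Re(Z)/|Z| = 17.6/4.791e+04 = 0.0003674.
Step 6 — Type: Im(Z) = 4.791e+04 ⇒ lagging (phase φ = 90.0°).

PF = 0.0003674 (lagging, φ = 90.0°)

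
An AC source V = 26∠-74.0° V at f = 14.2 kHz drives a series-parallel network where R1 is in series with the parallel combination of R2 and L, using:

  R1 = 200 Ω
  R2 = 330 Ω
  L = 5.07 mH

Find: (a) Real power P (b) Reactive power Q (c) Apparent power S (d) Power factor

Step 1 — Angular frequency: ω = 2π·f = 2π·1.42e+04 = 8.922e+04 rad/s.
Step 2 — Component impedances:
  R1: Z = R = 200 Ω
  R2: Z = R = 330 Ω
  L: Z = jωL = j·8.922e+04·0.00507 = 0 + j452.4 Ω
Step 3 — Parallel branch: R2 || L = 1/(1/R2 + 1/L) = 215.4 + j157.1 Ω.
Step 4 — Series with R1: Z_total = R1 + (R2 || L) = 415.4 + j157.1 Ω = 444.1∠20.7° Ω.
Step 5 — Source phasor: V = 26∠-74.0° V = 7.167 - j24.99 V.
Step 6 — Current: I = V / Z = -0.004817 - j0.05835 A = 0.05855∠-94.7° A.
Step 7 — Complex power: S = V·I* = 1.424 + j0.5385 VA.
Step 8 — Real power: P = Re(S) = 1.424 W.
Step 9 — Reactive power: Q = Im(S) = 0.5385 VAR.
Step 10 — Apparent power: |S| = 1.522 VA.
Step 11 — Power factor: PF = P/|S| = 0.9353 (lagging).

(a) P = 1.424 W  (b) Q = 0.5385 VAR  (c) S = 1.522 VA  (d) PF = 0.9353 (lagging)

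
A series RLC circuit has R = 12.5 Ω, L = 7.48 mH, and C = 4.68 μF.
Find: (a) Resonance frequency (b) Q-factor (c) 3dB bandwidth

Step 1 — Resonance: ω₀ = 1/√(LC) = 1/√(0.00748·4.68e-06) = 5345 rad/s.
Step 2 — f₀ = ω₀/(2π) = 850.6 Hz.
Step 3 — Series Q: Q = ω₀L/R = 5345·0.00748/12.5 = 3.198.
Step 4 — Bandwidth: Δω = ω₀/Q = 1671 rad/s; BW = Δω/(2π) = 266 Hz.

(a) f₀ = 850.6 Hz  (b) Q = 3.198  (c) BW = 266 Hz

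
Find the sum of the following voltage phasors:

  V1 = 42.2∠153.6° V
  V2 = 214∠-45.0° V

Step 1 — Convert each phasor to rectangular form:
  V1 = 42.2·(cos(153.6°) + j·sin(153.6°)) = -37.8 + j18.76 V
  V2 = 214·(cos(-45.0°) + j·sin(-45.0°)) = 151.3 - j151.3 V
Step 2 — Sum components: V_total = 113.5 - j132.6 V.
Step 3 — Convert to polar: |V_total| = 174.5 V, ∠V_total = -49.4°.

V_total = 174.5∠-49.4° V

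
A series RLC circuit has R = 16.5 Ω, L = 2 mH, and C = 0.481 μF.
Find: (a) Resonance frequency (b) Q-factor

Step 1 — Resonance condition Im(Z)=0 gives ω₀ = 1/√(LC).
Step 2 — ω₀ = 1/√(0.002·4.81e-07) = 3.224e+04 rad/s.
Step 3 — f₀ = ω₀/(2π) = 5131 Hz.
Step 4 — Series Q: Q = ω₀L/R = 3.224e+04·0.002/16.5 = 3.908.

(a) f₀ = 5131 Hz  (b) Q = 3.908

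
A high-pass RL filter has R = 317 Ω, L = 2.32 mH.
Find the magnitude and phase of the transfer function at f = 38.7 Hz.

Step 1 — Angular frequency: ω = 2π·38.7 = 243.2 rad/s.
Step 2 — Transfer function: H(jω) = jωL/(R + jωL).
Step 3 — Numerator jωL = j·0.5641; denominator R + jωL = 317 + j0.5641.
Step 4 — H = 3.167e-06 + j0.00178.
Step 5 — Magnitude: |H| = 0.00178 (-55.0 dB); phase: φ = 89.9°.

|H| = 0.00178 (-55.0 dB), φ = 89.9°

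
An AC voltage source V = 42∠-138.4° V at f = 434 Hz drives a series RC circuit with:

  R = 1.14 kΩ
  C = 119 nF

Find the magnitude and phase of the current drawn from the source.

Step 1 — Angular frequency: ω = 2π·f = 2π·434 = 2727 rad/s.
Step 2 — Component impedances:
  R: Z = R = 1140 Ω
  C: Z = 1/(jωC) = -j/(ω·C) = 0 - j3082 Ω
Step 3 — Series combination: Z_total = R + C = 1140 - j3082 Ω = 3286∠-69.7° Ω.
Step 4 — Source phasor: V = 42∠-138.4° V = -31.41 - j27.88 V.
Step 5 — Ohm's law: I = V / Z_total = (-31.41 - j27.88) / (1140 - j3082) = 0.004643 - j0.01191 A.
Step 6 — Convert to polar: |I| = 0.01278 A, ∠I = -68.7°.

I = 0.01278∠-68.7° A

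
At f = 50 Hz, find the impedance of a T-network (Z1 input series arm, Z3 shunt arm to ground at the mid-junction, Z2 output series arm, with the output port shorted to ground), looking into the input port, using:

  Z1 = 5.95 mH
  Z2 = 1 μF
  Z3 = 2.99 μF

Step 1 — Angular frequency: ω = 2π·f = 2π·50 = 314.2 rad/s.
Step 2 — Component impedances:
  Z1: Z = jωL = j·314.2·0.00595 = 0 + j1.869 Ω
  Z2: Z = 1/(jωC) = -j/(ω·C) = 0 - j3183 Ω
  Z3: Z = 1/(jωC) = -j/(ω·C) = 0 - j1065 Ω
Step 3 — With the output port shorted to ground, the output series arm Z2 runs from the junction to ground; the shunt arm Z3 also runs from the junction to ground. They appear in parallel: Z3 || Z2 = 0 - j797.8 Ω.
Step 4 — Series with input arm Z1: Z_in = Z1 + (Z3 || Z2) = 0 - j795.9 Ω = 795.9∠-90.0° Ω.

Z = 0 - j795.9 Ω = 795.9∠-90.0° Ω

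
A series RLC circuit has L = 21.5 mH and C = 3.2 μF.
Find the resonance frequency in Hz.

Step 1 — Resonance condition Im(Z)=0 gives ω₀ = 1/√(LC).
Step 2 — ω₀ = 1/√(0.0215·3.2e-06) = 3812 rad/s.
Step 3 — f₀ = ω₀/(2π) = 606.8 Hz.

f₀ = 606.8 Hz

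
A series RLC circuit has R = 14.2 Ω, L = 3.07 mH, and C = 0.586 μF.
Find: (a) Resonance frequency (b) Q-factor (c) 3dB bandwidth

Step 1 — Resonance condition Im(Z)=0 gives ω₀ = 1/√(LC).
Step 2 — ω₀ = 1/√(0.00307·5.86e-07) = 2.358e+04 rad/s.
Step 3 — f₀ = ω₀/(2π) = 3752 Hz.
Step 4 — Series Q: Q = ω₀L/R = 2.358e+04·0.00307/14.2 = 5.097.
Step 5 — 3dB bandwidth: Δω = ω₀/Q = 4625 rad/s; BW = Δω/(2π) = 736.2 Hz.

(a) f₀ = 3752 Hz  (b) Q = 5.097  (c) BW = 736.2 Hz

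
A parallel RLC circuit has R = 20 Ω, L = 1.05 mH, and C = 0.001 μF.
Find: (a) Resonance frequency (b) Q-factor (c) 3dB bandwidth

Step 1 — Resonance: ω₀ = 1/√(LC) = 1/√(0.00105·1e-09) = 9.759e+05 rad/s.
Step 2 — f₀ = ω₀/(2π) = 1.553e+05 Hz.
Step 3 — Parallel Q: Q = R/(ω₀L) = 20/(9.759e+05·0.00105) = 0.01952.
Step 4 — Bandwidth: Δω = ω₀/Q = 5e+07 rad/s; BW = Δω/(2π) = 7.958e+06 Hz.

(a) f₀ = 1.553e+05 Hz  (b) Q = 0.01952  (c) BW = 7.958e+06 Hz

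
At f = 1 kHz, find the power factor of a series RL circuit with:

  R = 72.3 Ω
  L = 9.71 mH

Step 1 — Angular frequency: ω = 2π·f = 2π·1000 = 6283 rad/s.
Step 2 — Component impedances:
  R: Z = R = 72.3 Ω
  L: Z = jωL = j·6283·0.00971 = 0 + j61.01 Ω
Step 3 — Series combination: Z_total = R + L = 72.3 + j61.01 Ω = 94.6∠40.2° Ω.
Step 4 — Power factor: PF = cos(φ) = Re(Z)/|Z| = 72.3/94.6 = 0.7643.
Step 5 — Type: Im(Z) = 61.01 ⇒ lagging (phase φ = 40.2°).

PF = 0.7643 (lagging, φ = 40.2°)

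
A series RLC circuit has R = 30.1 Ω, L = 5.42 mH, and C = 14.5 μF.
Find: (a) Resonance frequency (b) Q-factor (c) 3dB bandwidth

Step 1 — Resonance: ω₀ = 1/√(LC) = 1/√(0.00542·1.45e-05) = 3567 rad/s.
Step 2 — f₀ = ω₀/(2π) = 567.7 Hz.
Step 3 — Series Q: Q = ω₀L/R = 3567·0.00542/30.1 = 0.6423.
Step 4 — Bandwidth: Δω = ω₀/Q = 5554 rad/s; BW = Δω/(2π) = 883.9 Hz.

(a) f₀ = 567.7 Hz  (b) Q = 0.6423  (c) BW = 883.9 Hz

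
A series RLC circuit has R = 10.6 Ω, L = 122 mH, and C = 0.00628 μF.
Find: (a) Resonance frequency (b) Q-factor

Step 1 — Resonance condition Im(Z)=0 gives ω₀ = 1/√(LC).
Step 2 — ω₀ = 1/√(0.122·6.28e-09) = 3.613e+04 rad/s.
Step 3 — f₀ = ω₀/(2π) = 5750 Hz.
Step 4 — Series Q: Q = ω₀L/R = 3.613e+04·0.122/10.6 = 415.8.

(a) f₀ = 5750 Hz  (b) Q = 415.8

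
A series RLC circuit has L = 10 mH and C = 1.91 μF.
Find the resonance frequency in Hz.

Step 1 — Resonance condition Im(Z)=0 gives ω₀ = 1/√(LC).
Step 2 — ω₀ = 1/√(0.01·1.91e-06) = 7236 rad/s.
Step 3 — f₀ = ω₀/(2π) = 1152 Hz.

f₀ = 1152 Hz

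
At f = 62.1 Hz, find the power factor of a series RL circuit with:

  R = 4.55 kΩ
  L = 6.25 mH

Step 1 — Angular frequency: ω = 2π·f = 2π·62.1 = 390.2 rad/s.
Step 2 — Component impedances:
  R: Z = R = 4550 Ω
  L: Z = jωL = j·390.2·0.00625 = 0 + j2.439 Ω
Step 3 — Series combination: Z_total = R + L = 4550 + j2.439 Ω = 4550∠0.0° Ω.
Step 4 — Power factor: PF = cos(φ) = Re(Z)/|Z| = 4550/4550 = 1.
Step 5 — Type: Im(Z) = 2.439 ⇒ lagging (phase φ = 0.0°).

PF = 1 (lagging, φ = 0.0°)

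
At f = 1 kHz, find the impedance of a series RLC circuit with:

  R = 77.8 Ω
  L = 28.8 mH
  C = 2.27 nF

Step 1 — Angular frequency: ω = 2π·f = 2π·1000 = 6283 rad/s.
Step 2 — Component impedances:
  R: Z = R = 77.8 Ω
  L: Z = jωL = j·6283·0.0288 = 0 + j181 Ω
  C: Z = 1/(jωC) = -j/(ω·C) = 0 - j7.011e+04 Ω
Step 3 — Series combination: Z_total = R + L + C = 77.8 - j6.993e+04 Ω = 6.993e+04∠-89.9° Ω.

Z = 77.8 - j6.993e+04 Ω = 6.993e+04∠-89.9° Ω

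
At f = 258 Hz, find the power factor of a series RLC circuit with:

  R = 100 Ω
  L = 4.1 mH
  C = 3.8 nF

Step 1 — Angular frequency: ω = 2π·f = 2π·258 = 1621 rad/s.
Step 2 — Component impedances:
  R: Z = R = 100 Ω
  L: Z = jωL = j·1621·0.0041 = 0 + j6.646 Ω
  C: Z = 1/(jωC) = -j/(ω·C) = 0 - j1.623e+05 Ω
Step 3 — Series combination: Z_total = R + L + C = 100 - j1.623e+05 Ω = 1.623e+05∠-90.0° Ω.
Step 4 — Power factor: PF = cos(φ) = Re(Z)/|Z| = 100/1.6233e+05 = 0.000616.
Step 5 — Type: Im(Z) = -1.623e+05 ⇒ leading (phase φ = -90.0°).

PF = 0.000616 (leading, φ = -90.0°)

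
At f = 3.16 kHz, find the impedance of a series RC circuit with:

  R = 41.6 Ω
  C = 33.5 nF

Step 1 — Angular frequency: ω = 2π·f = 2π·3160 = 1.985e+04 rad/s.
Step 2 — Component impedances:
  R: Z = R = 41.6 Ω
  C: Z = 1/(jωC) = -j/(ω·C) = 0 - j1503 Ω
Step 3 — Series combination: Z_total = R + C = 41.6 - j1503 Ω = 1504∠-88.4° Ω.

Z = 41.6 - j1503 Ω = 1504∠-88.4° Ω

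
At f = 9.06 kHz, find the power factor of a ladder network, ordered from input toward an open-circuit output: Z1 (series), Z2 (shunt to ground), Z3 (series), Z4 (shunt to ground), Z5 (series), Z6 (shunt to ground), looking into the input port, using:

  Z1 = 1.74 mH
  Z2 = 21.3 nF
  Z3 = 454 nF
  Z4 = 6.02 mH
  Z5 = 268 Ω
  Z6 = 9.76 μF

Step 1 — Angular frequency: ω = 2π·f = 2π·9060 = 5.693e+04 rad/s.
Step 2 — Component impedances:
  Z1: Z = jωL = j·5.693e+04·0.00174 = 0 + j99.05 Ω
  Z2: Z = 1/(jωC) = -j/(ω·C) = 0 - j824.7 Ω
  Z3: Z = 1/(jωC) = -j/(ω·C) = 0 - j38.69 Ω
  Z4: Z = jωL = j·5.693e+04·0.00602 = 0 + j342.7 Ω
  Z5: Z = R = 268 Ω
  Z6: Z = 1/(jωC) = -j/(ω·C) = 0 - j1.8 Ω
Step 3 — Ladder network (open output): work backward from the far end, alternating series and parallel combinations. Z_in = 201.1 + j155.6 Ω = 254.2∠37.7° Ω.
Step 4 — Power factor: PF = cos(φ) = Re(Z)/|Z| = 201.06/254.22 = 0.7909.
Step 5 — Type: Im(Z) = 155.6 ⇒ lagging (phase φ = 37.7°).

PF = 0.7909 (lagging, φ = 37.7°)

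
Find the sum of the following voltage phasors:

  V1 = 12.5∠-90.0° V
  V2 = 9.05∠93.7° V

Step 1 — Convert each phasor to rectangular form:
  V1 = 12.5·(cos(-90.0°) + j·sin(-90.0°)) = 0 - j12.5 V
  V2 = 9.05·(cos(93.7°) + j·sin(93.7°)) = -0.584 + j9.031 V
Step 2 — Sum components: V_total = -0.584 - j3.469 V.
Step 3 — Convert to polar: |V_total| = 3.518 V, ∠V_total = -99.6°.

V_total = 3.518∠-99.6° V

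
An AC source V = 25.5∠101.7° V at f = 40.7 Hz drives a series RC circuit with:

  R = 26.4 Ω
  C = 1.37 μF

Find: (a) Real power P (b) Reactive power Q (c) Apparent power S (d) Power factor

Step 1 — Angular frequency: ω = 2π·f = 2π·40.7 = 255.7 rad/s.
Step 2 — Component impedances:
  R: Z = R = 26.4 Ω
  C: Z = 1/(jωC) = -j/(ω·C) = 0 - j2854 Ω
Step 3 — Series combination: Z_total = R + C = 26.4 - j2854 Ω = 2854∠-89.5° Ω.
Step 4 — Source phasor: V = 25.5∠101.7° V = -5.171 + j24.97 V.
Step 5 — Current: I = V / Z = -0.008764 - j0.001731 A = 0.008933∠-168.8° A.
Step 6 — Complex power: S = V·I* = 0.002107 - j0.2278 VA.
Step 7 — Real power: P = Re(S) = 0.002107 W.
Step 8 — Reactive power: Q = Im(S) = -0.2278 VAR.
Step 9 — Apparent power: |S| = 0.2278 VA.
Step 10 — Power factor: PF = P/|S| = 0.009249 (leading).

(a) P = 0.002107 W  (b) Q = -0.2278 VAR  (c) S = 0.2278 VA  (d) PF = 0.009249 (leading)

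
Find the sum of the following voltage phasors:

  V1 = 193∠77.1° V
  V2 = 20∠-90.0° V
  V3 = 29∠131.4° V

Step 1 — Convert each phasor to rectangular form:
  V1 = 193·(cos(77.1°) + j·sin(77.1°)) = 43.09 + j188.1 V
  V2 = 20·(cos(-90.0°) + j·sin(-90.0°)) = 0 - j20 V
  V3 = 29·(cos(131.4°) + j·sin(131.4°)) = -19.18 + j21.75 V
Step 2 — Sum components: V_total = 23.91 + j189.9 V.
Step 3 — Convert to polar: |V_total| = 191.4 V, ∠V_total = 82.8°.

V_total = 191.4∠82.8° V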